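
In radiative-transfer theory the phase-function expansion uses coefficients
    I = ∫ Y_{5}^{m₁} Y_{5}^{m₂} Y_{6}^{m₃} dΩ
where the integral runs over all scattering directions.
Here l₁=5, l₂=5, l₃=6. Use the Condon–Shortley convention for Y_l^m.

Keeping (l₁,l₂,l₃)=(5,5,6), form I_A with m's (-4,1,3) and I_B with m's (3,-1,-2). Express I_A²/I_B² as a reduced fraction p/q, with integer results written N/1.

Shared (l₁,l₂,l₃)=(5,5,6): N and (l;000)² cancel in I_A²/I_B².
A: Δ = 4!·6!·6!/17! = 1/28588560; Racah Σ t=3..4: t=3:−1/155520 t=4:+1/138240 = 1/1244160; ⇒ 3j(5 5 6; -4 1 3)² = 3/9724, sgn -1
B: Δ = 4!·6!·6!/17! = 1/28588560; Racah Σ t=0..2: t=0:+1/55296 t=1:−1/25920 t=2:+1/138240 = -11/829440; ⇒ 3j(5 5 6; 3 -1 -2)² = 11/1326, sgn -1
I_A²/I_B² = (3/9724)/(11/1326) = 9/242

9/242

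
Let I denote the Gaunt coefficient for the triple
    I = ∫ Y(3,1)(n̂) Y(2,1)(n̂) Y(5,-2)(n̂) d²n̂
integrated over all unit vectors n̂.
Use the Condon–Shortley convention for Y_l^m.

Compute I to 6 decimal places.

Checks pass: Σm=0; 10 even; l₃=5∈[1,5].
(2·3+1)(2·2+1)(2·5+1) = 385
Δ: 0! 6! 4! / 11! → 1/2310
sum: t=0:+1/144 = 1/144
3j²(3 2 5; 0 0 0) = Δ·Π!·Σ² = 10/231  (sign -1)
sum: t=0:+1/288 = 1/288
3j²(3 2 5; 1 1 -2) = Δ·Π!·Σ² = 1/22  (sign -1)
combine: 4πI² = 385·10/231·1/22 = 25/33
take √, sign +1: I = 0.24553200

0.245532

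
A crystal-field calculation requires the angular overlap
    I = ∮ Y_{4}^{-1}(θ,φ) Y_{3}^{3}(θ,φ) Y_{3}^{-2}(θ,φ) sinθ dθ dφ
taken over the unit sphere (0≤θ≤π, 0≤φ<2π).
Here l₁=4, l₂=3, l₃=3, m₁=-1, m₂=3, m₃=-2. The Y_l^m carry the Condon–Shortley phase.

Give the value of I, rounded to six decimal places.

Rules hold: Σm=0, L=10 even, 1≤3≤7.
N = 9·7·7 = 441
Δ = 4!·4!·2!/11! = 1/34650
Racah Σ t=1..3: t=1:−1/72 t=2:+1/16 t=3:−1/72 = 5/144
⇒ 3j(4 3 3; 0 0 0)² = 2/77, sgn -1
Racah Σ t=4..4: t=4:+1/288 = 1/288
⇒ 3j(4 3 3; -1 3 -2)² = 5/231, sgn -1
4πI² = N·(3j₀)²·(3jₘ)² = 30/121
I = +1·√(0.247934/4π) = 0.14046335

0.140463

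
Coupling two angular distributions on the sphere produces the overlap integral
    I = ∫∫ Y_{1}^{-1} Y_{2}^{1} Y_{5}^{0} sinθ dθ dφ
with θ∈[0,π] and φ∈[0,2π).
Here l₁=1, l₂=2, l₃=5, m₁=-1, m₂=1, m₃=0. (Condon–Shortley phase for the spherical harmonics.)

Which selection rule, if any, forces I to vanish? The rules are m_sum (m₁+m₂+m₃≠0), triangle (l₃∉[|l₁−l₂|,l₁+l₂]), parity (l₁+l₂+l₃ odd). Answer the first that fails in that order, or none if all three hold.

triangle

Σmᵢ = 0  ✓
l₃∈[|l₁−l₂|,l₁+l₂]=[1,3], have l₃=5  ✗
Σlᵢ = 8 ⇒ even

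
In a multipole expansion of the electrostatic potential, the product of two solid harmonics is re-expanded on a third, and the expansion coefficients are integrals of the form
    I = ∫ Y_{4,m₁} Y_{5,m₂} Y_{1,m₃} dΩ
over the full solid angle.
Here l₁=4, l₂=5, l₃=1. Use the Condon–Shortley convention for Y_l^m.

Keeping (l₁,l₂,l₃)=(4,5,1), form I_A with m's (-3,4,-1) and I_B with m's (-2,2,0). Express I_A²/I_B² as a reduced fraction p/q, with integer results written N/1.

l's match ⇒ only the (l;m) 3-j factors differ between A and B.
A: triangle coeff Δ(4,5,1) = 1/495; Σ_t [7,7]: t=7:−1/10080 = -1/10080; (3j)²=4/55 [(4 5 1; -3 4 -1)], sign=-1
B: triangle coeff Δ(4,5,1) = 1/495; Σ_t [6,6]: t=6:+1/1440 = 1/1440; (3j)²=7/165 [(4 5 1; -2 2 0)], sign=-1
I_A²/I_B² = (4/55)/(7/165) = 12/7

12/7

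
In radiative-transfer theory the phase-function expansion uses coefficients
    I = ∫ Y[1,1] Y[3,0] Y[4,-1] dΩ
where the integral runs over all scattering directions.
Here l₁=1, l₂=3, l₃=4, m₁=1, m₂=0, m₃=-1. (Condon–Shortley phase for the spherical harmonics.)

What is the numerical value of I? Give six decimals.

-0.194664

Rules hold: Σm=0, L=8 even, 2≤4≤4.
N = 3·7·9 = 189
Δ = 0!·2!·6!/9! = 1/252
Racah Σ t=0..0: t=0:+1/36 = 1/36
⇒ 3j(1 3 4; 0 0 0)² = 4/63, sgn +1
Racah Σ t=0..0: t=0:+1/72 = 1/72
⇒ 3j(1 3 4; 1 0 -1)² = 5/126, sgn -1
4πI² = N·(3j₀)²·(3jₘ)² = 10/21
I = -1·√(0.47619/4π) = -0.19466390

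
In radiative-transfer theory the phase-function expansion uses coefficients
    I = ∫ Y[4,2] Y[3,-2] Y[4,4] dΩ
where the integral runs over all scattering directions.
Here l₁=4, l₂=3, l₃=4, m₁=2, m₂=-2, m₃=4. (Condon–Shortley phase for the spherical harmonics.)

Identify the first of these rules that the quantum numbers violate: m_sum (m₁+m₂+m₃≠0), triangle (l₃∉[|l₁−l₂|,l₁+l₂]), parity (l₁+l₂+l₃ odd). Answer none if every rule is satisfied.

m_sum

Σmᵢ = 4  ✗
l₃∈[|l₁−l₂|,l₁+l₂]=[1,7], have l₃=4
Σlᵢ = 11 ⇒ odd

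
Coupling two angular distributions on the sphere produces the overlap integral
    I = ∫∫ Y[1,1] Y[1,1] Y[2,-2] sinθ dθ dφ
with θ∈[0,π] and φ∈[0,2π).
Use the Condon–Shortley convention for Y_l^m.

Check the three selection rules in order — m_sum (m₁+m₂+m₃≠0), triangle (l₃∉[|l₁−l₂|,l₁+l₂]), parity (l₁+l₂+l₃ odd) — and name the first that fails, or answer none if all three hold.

Σmᵢ = 0  ✓
l₃∈[|l₁−l₂|,l₁+l₂]=[0,2], have l₃=2  ✓
Σlᵢ = 4 ⇒ even  ✓

none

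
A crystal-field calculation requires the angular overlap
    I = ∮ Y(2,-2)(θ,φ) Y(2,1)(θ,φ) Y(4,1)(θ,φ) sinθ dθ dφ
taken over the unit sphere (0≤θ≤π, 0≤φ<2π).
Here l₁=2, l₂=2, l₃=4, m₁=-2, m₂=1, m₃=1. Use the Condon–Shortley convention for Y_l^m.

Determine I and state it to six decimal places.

-0.090112

Rules hold: Σm=0, L=8 even, 0≤4≤4.
N = 5·5·9 = 225
Δ = 0!·4!·4!/9! = 1/630
Racah Σ t=0..0: t=0:+1/16 = 1/16
⇒ 3j(2 2 4; 0 0 0)² = 2/35, sgn +1
Racah Σ t=0..0: t=0:+1/144 = 1/144
⇒ 3j(2 2 4; -2 1 1)² = 1/126, sgn -1
4πI² = N·(3j₀)²·(3jₘ)² = 5/49
I = -1·√(0.102041/4π) = -0.09011188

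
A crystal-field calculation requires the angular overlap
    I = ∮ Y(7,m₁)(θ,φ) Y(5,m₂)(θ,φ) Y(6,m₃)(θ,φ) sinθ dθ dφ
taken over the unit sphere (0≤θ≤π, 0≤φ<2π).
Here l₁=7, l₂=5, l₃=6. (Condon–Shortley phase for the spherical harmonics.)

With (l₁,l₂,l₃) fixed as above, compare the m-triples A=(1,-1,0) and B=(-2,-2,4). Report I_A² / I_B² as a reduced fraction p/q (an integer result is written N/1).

Same 7,5,6: normalisation and zero-m 3j drop out of the ratio.
A: Δ: 6! 8! 4! / 19! → 1/174594420; sum: t=0:+1/24883200 t=1:−1/518400 t=2:+1/110592 t=3:−1/155520 t=4:+1/1658880 = 11/8294400; 3j²(7 5 6; 1 -1 0) = Δ·Π!·Σ² = 11/4199  (sign +1)
B: Δ: 6! 8! 4! / 19! → 1/174594420; sum: t=1:−1/19353600 t=2:+1/1451520 t=3:−1/1244160 = -29/174182400; 3j²(7 5 6; -2 -2 4) = Δ·Π!·Σ² = 841/554268  (sign -1)
I_A²/I_B² = (11/4199)/(841/554268) = 1452/841

1452/841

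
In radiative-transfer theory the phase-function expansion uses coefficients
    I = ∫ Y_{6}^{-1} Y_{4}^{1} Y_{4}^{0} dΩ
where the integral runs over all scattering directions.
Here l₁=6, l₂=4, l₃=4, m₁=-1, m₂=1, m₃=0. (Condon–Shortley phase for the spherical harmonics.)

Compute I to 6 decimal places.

-0.103072

Rules hold: Σm=0, L=14 even, 2≤4≤10.
N = 13·9·9 = 1053
Δ = 6!·6!·2!/15! = 1/1261260
Racah Σ t=2..4: t=2:+1/4608 t=3:−1/1296 t=4:+1/4608 = -7/20736
⇒ 3j(6 4 4; 0 0 0)² = 20/1287, sgn -1
Racah Σ t=3..5: t=3:−1/3456 t=4:+1/1728 t=5:−1/11520 = 7/34560
⇒ 3j(6 4 4; -1 1 0)² = 7/858, sgn +1
4πI² = N·(3j₀)²·(3jₘ)² = 210/1573
I = -1·√(0.133503/4π) = -0.10307192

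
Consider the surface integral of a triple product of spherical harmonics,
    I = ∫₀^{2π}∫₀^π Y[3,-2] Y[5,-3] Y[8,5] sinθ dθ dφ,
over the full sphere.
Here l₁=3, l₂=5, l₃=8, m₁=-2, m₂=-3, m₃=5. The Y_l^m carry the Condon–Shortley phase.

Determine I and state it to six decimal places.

-0.260873

m-sum 0 ✓  L=16 even ✓  2≤8≤8 ✓
Π(2lᵢ+1) = 7×11×17 = 1309
triangle coeff Δ(3,5,8) = 1/136136
Σ_t [0,0]: t=0:+1/518400 = 1/518400
(3j)²=56/2431 [(3 5 8; 0 0 0)], sign=+1
Σ_t [0,0]: t=0:+1/9676800 = 1/9676800
(3j)²=27/952 [(3 5 8; -2 -3 5)], sign=-1
⇒ 4πI² = 189/221
I = (-1)√(189/221/(4π)) = -0.26087342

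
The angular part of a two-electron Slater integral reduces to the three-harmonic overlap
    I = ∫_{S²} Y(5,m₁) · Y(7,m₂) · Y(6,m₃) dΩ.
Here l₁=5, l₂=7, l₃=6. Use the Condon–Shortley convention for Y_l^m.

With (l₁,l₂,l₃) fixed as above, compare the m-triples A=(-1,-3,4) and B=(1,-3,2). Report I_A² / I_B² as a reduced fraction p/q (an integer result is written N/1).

Shared (l₁,l₂,l₃)=(5,7,6): N and (l;000)² cancel in I_A²/I_B².
A: Δ = 6!·4!·8!/19! = 1/174594420; Racah Σ t=2..4: t=2:+1/1658880 t=3:−1/1088640 t=4:+1/7741440 = -13/69672960; ⇒ 3j(5 7 6; -1 -3 4)² = 325/149226, sgn -1
B: Δ = 6!·4!·8!/19! = 1/174594420; Racah Σ t=0..4: t=0:+1/9953280 t=1:−1/518400 t=2:+1/276480 t=3:−1/1088640 t=4:+1/46448640 = 23/25804800; ⇒ 3j(5 7 6; 1 -3 2)² = 42849/6466460, sgn +1
I_A²/I_B² = (325/149226)/(42849/6466460) = 42250/128547

42250/128547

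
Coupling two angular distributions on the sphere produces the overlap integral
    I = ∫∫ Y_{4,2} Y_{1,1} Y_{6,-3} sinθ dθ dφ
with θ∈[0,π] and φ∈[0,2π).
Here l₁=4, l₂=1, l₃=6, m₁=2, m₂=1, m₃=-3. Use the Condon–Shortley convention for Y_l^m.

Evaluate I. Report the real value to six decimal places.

l₃=6 ∉ [3,5] — triangle fails ⇒ I = 0

0.000000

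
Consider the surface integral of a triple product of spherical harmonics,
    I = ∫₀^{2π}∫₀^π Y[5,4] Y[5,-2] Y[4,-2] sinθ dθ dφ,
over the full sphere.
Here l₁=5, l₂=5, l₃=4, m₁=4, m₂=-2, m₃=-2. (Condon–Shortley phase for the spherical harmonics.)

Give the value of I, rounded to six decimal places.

Rules hold: Σm=0, L=14 even, 0≤4≤10.
N = 11·11·9 = 1089
Δ = 6!·4!·4!/15! = 1/3153150
Racah Σ t=1..5: t=1:−1/69120 t=2:+1/1728 t=3:−1/576 t=4:+1/1728 t=5:−1/69120 = -7/11520
⇒ 3j(5 5 4; 0 0 0)² = 2/143, sgn -1
Racah Σ t=0..1: t=0:+1/25920 t=1:−1/11520 = -1/20736
⇒ 3j(5 5 4; 4 -2 -2)² = 5/429, sgn -1
4πI² = N·(3j₀)²·(3jₘ)² = 30/169
I = +1·√(0.177515/4π) = 0.11885360

0.118854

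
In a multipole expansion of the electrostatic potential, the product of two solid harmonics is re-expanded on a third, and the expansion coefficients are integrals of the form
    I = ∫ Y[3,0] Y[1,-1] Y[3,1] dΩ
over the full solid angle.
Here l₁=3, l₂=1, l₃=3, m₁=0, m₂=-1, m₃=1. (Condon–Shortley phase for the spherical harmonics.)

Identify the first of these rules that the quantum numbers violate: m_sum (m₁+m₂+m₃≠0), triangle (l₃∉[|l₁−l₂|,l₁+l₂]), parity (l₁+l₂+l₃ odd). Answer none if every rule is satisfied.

parity

azimuthal sum: 0 − 1 + 1 = 0  ✓
2 ≤ 3 ≤ 4 (triangle on l)  ✓
L = 3 + 1 + 3 = 7 (odd)  ✗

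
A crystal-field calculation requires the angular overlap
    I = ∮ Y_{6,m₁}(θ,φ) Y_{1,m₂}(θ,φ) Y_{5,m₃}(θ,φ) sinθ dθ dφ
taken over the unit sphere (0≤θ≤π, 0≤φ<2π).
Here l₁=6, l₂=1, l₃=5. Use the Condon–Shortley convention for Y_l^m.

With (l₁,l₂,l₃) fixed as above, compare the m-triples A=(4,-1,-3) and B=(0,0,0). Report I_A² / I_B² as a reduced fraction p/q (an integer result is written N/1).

5/4

Shared (l₁,l₂,l₃)=(6,1,5): N and (l;000)² cancel in I_A²/I_B².
A: Δ = 2!·10!·0!/13! = 1/858; Racah Σ t=0..0: t=0:+1/161280 = 1/161280; ⇒ 3j(6 1 5; 4 -1 -3)² = 15/286, sgn +1
B: Δ = 2!·10!·0!/13! = 1/858; Racah Σ t=1..1: t=1:−1/14400 = -1/14400; ⇒ 3j(6 1 5; 0 0 0)² = 6/143, sgn +1
I_A²/I_B² = (15/286)/(6/143) = 5/4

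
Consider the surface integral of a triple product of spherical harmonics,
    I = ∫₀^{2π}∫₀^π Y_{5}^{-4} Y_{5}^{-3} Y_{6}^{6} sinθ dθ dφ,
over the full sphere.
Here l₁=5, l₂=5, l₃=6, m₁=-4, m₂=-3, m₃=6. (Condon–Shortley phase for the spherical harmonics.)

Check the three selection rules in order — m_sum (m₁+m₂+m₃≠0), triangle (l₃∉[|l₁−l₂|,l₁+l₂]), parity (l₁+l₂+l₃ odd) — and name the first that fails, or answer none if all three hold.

m₁+m₂+m₃ = -4 − 3 + 6 = -1  ✗
triangle: |5−5|=0 ≤ l₃=6 ≤ 5+5=10
parity: l₁+l₂+l₃ = 16 is even

m_sum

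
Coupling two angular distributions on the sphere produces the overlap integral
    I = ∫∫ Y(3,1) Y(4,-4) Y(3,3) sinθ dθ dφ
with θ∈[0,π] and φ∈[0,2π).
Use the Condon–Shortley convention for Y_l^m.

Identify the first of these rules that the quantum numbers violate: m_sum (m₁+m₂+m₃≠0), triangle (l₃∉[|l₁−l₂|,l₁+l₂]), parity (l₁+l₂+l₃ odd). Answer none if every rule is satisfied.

none

Σmᵢ = 0  ✓
l₃∈[|l₁−l₂|,l₁+l₂]=[1,7], have l₃=3  ✓
Σlᵢ = 10 ⇒ even  ✓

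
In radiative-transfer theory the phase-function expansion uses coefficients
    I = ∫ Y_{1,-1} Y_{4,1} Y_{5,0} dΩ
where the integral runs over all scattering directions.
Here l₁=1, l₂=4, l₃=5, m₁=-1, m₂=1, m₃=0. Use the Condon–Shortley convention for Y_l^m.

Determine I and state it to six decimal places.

0.155288

Checks pass: Σm=0; 10 even; l₃=5∈[3,5].
(2·1+1)(2·4+1)(2·5+1) = 297
Δ: 0! 2! 8! / 11! → 1/495
sum: t=0:+1/576 = 1/576
3j²(1 4 5; 0 0 0) = Δ·Π!·Σ² = 5/99  (sign -1)
sum: t=0:+1/1440 = 1/1440
3j²(1 4 5; -1 1 0) = Δ·Π!·Σ² = 2/99  (sign -1)
combine: 4πI² = 297·5/99·2/99 = 10/33
take √, sign +1: I = 0.15528807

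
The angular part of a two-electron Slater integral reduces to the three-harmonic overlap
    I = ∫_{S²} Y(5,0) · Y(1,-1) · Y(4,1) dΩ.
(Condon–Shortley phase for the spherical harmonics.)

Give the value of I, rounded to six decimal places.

Checks pass: Σm=0; 10 even; l₃=4∈[4,6].
(2·5+1)(2·1+1)(2·4+1) = 297
Δ: 2! 8! 0! / 11! → 1/495
sum: t=1:−1/576 = -1/576
3j²(5 1 4; 0 0 0) = Δ·Π!·Σ² = 5/99  (sign -1)
sum: t=0:+1/1440 = 1/1440
3j²(5 1 4; 0 -1 1) = Δ·Π!·Σ² = 2/99  (sign -1)
combine: 4πI² = 297·5/99·2/99 = 10/33
take √, sign +1: I = 0.15528807

0.155288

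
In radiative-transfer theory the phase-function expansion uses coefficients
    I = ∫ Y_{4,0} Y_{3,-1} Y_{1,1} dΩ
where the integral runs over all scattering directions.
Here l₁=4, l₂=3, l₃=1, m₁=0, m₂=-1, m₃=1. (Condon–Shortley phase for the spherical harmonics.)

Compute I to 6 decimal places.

0.150786

Rules hold: Σm=0, L=8 even, 1≤1≤7.
N = 9·7·3 = 189
Δ = 6!·2!·0!/9! = 1/252
Racah Σ t=3..3: t=3:−1/36 = -1/36
⇒ 3j(4 3 1; 0 0 0)² = 4/63, sgn +1
Racah Σ t=2..2: t=2:+1/96 = 1/96
⇒ 3j(4 3 1; 0 -1 1)² = 1/42, sgn +1
4πI² = N·(3j₀)²·(3jₘ)² = 2/7
I = +1·√(0.285714/4π) = 0.15078601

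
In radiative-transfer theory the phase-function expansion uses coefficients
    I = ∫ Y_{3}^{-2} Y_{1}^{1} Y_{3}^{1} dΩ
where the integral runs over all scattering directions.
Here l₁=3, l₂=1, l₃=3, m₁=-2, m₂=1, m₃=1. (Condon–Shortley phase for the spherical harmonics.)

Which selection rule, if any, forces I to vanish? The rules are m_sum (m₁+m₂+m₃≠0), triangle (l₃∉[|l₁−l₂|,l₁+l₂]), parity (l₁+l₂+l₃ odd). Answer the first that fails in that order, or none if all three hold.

azimuthal sum: -2 + 1 + 1 = 0  ✓
2 ≤ 3 ≤ 4 (triangle on l)  ✓
L = 3 + 1 + 3 = 7 (odd)  ✗

parity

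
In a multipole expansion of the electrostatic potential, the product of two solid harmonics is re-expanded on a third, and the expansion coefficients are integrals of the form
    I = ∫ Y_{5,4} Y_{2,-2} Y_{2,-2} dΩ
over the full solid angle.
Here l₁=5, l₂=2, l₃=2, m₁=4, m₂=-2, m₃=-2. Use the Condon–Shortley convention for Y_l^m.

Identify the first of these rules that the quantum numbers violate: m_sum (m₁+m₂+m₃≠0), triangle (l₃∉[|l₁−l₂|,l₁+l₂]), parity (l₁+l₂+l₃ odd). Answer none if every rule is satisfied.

Σmᵢ = 0  ✓
l₃∈[|l₁−l₂|,l₁+l₂]=[3,7], have l₃=2  ✗
Σlᵢ = 9 ⇒ odd

triangle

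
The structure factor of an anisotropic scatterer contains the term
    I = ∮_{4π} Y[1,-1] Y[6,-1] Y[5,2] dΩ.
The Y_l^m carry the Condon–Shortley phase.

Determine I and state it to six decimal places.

-0.129207

Checks pass: Σm=0; 12 even; l₃=5∈[5,7].
(2·1+1)(2·6+1)(2·5+1) = 429
Δ: 2! 0! 10! / 13! → 1/858
sum: t=1:−1/14400 = -1/14400
3j²(1 6 5; 0 0 0) = Δ·Π!·Σ² = 6/143  (sign +1)
sum: t=2:+1/60480 = 1/60480
3j²(1 6 5; -1 -1 2) = Δ·Π!·Σ² = 5/429  (sign -1)
combine: 4πI² = 429·6/143·5/429 = 30/143
take √, sign -1: I = -0.12920749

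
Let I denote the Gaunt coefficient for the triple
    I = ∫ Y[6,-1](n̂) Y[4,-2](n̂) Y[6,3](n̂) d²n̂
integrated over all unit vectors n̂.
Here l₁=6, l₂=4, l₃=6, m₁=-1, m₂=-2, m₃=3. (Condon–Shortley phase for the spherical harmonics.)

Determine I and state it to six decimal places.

0.036205

Checks pass: Σm=0; 16 even; l₃=6∈[2,10].
(2·6+1)(2·4+1)(2·6+1) = 1521
Δ: 4! 8! 4! / 17! → 1/15315300
sum: t=0:+1/829440 t=1:−1/25920 t=2:+1/9216 t=3:−1/25920 t=4:+1/829440 = 7/207360
3j²(6 4 6; 0 0 0) = Δ·Π!·Σ² = 28/2431  (sign +1)
sum: t=0:+1/483840 t=1:−1/51840 t=2:+1/69120 = -1/362880
3j²(6 4 6; -1 -2 3) = Δ·Π!·Σ² = 16/17017  (sign +1)
combine: 4πI² = 1521·28/2431·16/17017 = 576/34969
take √, sign +1: I = 0.03620468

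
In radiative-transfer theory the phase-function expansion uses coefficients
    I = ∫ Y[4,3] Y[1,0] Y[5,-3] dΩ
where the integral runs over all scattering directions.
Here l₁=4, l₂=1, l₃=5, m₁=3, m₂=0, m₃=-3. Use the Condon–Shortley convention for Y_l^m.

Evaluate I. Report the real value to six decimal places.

Checks pass: Σm=0; 10 even; l₃=5∈[3,5].
(2·4+1)(2·1+1)(2·5+1) = 297
Δ: 0! 8! 2! / 11! → 1/495
sum: t=0:+1/576 = 1/576
3j²(4 1 5; 0 0 0) = Δ·Π!·Σ² = 5/99  (sign -1)
sum: t=0:+1/5040 = 1/5040
3j²(4 1 5; 3 0 -3) = Δ·Π!·Σ² = 16/495  (sign +1)
combine: 4πI² = 297·5/99·16/495 = 16/33
take √, sign -1: I = -0.19642560

-0.196426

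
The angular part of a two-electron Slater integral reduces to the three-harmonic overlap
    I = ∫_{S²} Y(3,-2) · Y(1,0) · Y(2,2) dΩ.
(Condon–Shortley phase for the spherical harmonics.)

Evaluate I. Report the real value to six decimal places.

0.184674

Checks pass: Σm=0; 6 even; l₃=2∈[2,4].
(2·3+1)(2·1+1)(2·2+1) = 105
Δ: 2! 4! 0! / 7! → 1/105
sum: t=1:−1/4 = -1/4
3j²(3 1 2; 0 0 0) = Δ·Π!·Σ² = 3/35  (sign -1)
sum: t=1:−1/24 = -1/24
3j²(3 1 2; -2 0 2) = Δ·Π!·Σ² = 1/21  (sign -1)
combine: 4πI² = 105·3/35·1/21 = 3/7
take √, sign +1: I = 0.18467439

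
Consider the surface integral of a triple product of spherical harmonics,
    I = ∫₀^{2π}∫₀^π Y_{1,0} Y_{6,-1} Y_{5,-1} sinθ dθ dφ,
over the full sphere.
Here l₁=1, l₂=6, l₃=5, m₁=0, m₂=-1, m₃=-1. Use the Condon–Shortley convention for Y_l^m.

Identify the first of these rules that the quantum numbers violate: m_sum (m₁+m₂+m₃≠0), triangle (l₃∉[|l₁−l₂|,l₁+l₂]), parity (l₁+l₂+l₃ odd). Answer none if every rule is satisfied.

m_sum

azimuthal sum: 0 − 1 − 1 = -2  ✗
5 ≤ 5 ≤ 7 (triangle on l)
L = 1 + 6 + 5 = 12 (even)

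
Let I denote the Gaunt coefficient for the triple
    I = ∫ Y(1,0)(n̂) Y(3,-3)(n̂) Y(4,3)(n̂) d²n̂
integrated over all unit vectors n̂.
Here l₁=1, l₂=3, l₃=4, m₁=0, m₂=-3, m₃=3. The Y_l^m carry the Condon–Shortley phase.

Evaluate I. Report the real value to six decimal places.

Rules hold: Σm=0, L=8 even, 2≤4≤4.
N = 3·7·9 = 189
Δ = 0!·2!·6!/9! = 1/252
Racah Σ t=0..0: t=0:+1/36 = 1/36
⇒ 3j(1 3 4; 0 0 0)² = 4/63, sgn +1
Racah Σ t=0..0: t=0:+1/720 = 1/720
⇒ 3j(1 3 4; 0 -3 3)² = 1/36, sgn -1
4πI² = N·(3j₀)²·(3jₘ)² = 1/3
I = -1·√(0.333333/4π) = -0.16286750

-0.162868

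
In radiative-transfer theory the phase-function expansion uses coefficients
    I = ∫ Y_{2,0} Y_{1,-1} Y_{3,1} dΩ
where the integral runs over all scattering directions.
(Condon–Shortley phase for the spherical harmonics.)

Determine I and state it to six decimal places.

Checks pass: Σm=0; 6 even; l₃=3∈[1,3].
(2·2+1)(2·1+1)(2·3+1) = 105
Δ: 0! 4! 2! / 7! → 1/105
sum: t=0:+1/4 = 1/4
3j²(2 1 3; 0 0 0) = Δ·Π!·Σ² = 3/35  (sign -1)
sum: t=0:+1/8 = 1/8
3j²(2 1 3; 0 -1 1) = Δ·Π!·Σ² = 2/35  (sign +1)
combine: 4πI² = 105·3/35·2/35 = 18/35
take √, sign -1: I = -0.20230066

-0.202301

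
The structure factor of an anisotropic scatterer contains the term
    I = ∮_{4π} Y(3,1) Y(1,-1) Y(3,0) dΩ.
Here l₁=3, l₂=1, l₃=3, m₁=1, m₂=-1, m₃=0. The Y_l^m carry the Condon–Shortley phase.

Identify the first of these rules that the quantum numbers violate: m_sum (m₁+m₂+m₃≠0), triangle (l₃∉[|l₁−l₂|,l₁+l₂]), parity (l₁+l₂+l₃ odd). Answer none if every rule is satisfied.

m₁+m₂+m₃ = 1 − 1 + 0 = 0  ✓
triangle: |3−1|=2 ≤ l₃=3 ≤ 3+1=4  ✓
parity: l₁+l₂+l₃ = 7 is odd  ✗

parity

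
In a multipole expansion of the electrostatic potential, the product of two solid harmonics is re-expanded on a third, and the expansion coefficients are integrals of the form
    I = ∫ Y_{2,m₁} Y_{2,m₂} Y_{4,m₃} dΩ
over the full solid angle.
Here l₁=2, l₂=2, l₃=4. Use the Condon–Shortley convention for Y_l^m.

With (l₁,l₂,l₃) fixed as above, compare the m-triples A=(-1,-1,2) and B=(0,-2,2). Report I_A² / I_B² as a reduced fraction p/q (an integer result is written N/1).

8/3

Same 2,2,4: normalisation and zero-m 3j drop out of the ratio.
A: Δ: 0! 4! 4! / 9! → 1/630; sum: t=0:+1/36 = 1/36; 3j²(2 2 4; -1 -1 2) = Δ·Π!·Σ² = 4/63  (sign +1)
B: Δ: 0! 4! 4! / 9! → 1/630; sum: t=0:+1/96 = 1/96; 3j²(2 2 4; 0 -2 2) = Δ·Π!·Σ² = 1/42  (sign +1)
I_A²/I_B² = (4/63)/(1/42) = 8/3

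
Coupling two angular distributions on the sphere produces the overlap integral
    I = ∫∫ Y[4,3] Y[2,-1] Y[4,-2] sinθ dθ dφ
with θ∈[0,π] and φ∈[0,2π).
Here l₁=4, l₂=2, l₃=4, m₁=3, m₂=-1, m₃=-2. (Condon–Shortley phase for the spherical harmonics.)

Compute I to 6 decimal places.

-0.187702

m-sum 0 ✓  L=10 even ✓  2≤4≤6 ✓
Π(2lᵢ+1) = 9×5×9 = 405
triangle coeff Δ(4,2,4) = 1/13860
Σ_t [0,2]: t=0:+1/192 t=1:−1/36 t=2:+1/192 = -5/288
(3j)²=20/693 [(4 2 4; 0 0 0)], sign=-1
Σ_t [0,1]: t=0:+1/240 t=1:−1/1440 = 1/288
(3j)²=5/132 [(4 2 4; 3 -1 -2)], sign=+1
⇒ 4πI² = 375/847
I = (-1)√(375/847/(4π)) = -0.18770204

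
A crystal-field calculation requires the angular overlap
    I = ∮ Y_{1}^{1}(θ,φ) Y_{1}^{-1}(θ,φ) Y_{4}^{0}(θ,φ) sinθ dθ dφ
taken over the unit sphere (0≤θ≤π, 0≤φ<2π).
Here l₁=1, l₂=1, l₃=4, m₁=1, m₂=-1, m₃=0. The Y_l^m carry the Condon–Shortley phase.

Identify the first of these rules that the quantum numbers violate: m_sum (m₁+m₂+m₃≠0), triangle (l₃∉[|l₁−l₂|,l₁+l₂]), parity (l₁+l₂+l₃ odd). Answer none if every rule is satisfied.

azimuthal sum: 1 − 1 + 0 = 0  ✓
0 ≤ 4 ≤ 2 (triangle on l)  ✗
L = 1 + 1 + 4 = 6 (even)

triangle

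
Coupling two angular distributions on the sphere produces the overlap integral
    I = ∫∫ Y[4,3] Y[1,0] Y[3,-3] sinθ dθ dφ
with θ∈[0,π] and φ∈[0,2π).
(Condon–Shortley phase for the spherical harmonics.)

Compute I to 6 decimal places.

-0.162868

Checks pass: Σm=0; 8 even; l₃=3∈[3,5].
(2·4+1)(2·1+1)(2·3+1) = 189
Δ: 2! 6! 0! / 9! → 1/252
sum: t=1:−1/36 = -1/36
3j²(4 1 3; 0 0 0) = Δ·Π!·Σ² = 4/63  (sign +1)
sum: t=1:−1/720 = -1/720
3j²(4 1 3; 3 0 -3) = Δ·Π!·Σ² = 1/36  (sign -1)
combine: 4πI² = 189·4/63·1/36 = 1/3
take √, sign -1: I = -0.16286750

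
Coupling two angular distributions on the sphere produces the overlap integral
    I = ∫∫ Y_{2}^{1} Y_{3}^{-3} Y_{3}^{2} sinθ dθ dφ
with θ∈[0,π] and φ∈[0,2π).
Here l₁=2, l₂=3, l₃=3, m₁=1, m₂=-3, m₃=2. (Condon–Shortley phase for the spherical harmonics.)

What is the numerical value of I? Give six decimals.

m-sum 0 ✓  L=8 even ✓  1≤3≤5 ✓
Π(2lᵢ+1) = 5×7×7 = 245
triangle coeff Δ(2,3,3) = 1/3780
Σ_t [0,2]: t=0:+1/24 t=1:−1/4 t=2:+1/24 = -1/6
(3j)²=4/105 [(2 3 3; 0 0 0)], sign=+1
Σ_t [0,0]: t=0:+1/48 = 1/48
(3j)²=5/84 [(2 3 3; 1 -3 2)], sign=-1
⇒ 4πI² = 5/9
I = (-1)√(5/9/(4π)) = -0.21026104

-0.210261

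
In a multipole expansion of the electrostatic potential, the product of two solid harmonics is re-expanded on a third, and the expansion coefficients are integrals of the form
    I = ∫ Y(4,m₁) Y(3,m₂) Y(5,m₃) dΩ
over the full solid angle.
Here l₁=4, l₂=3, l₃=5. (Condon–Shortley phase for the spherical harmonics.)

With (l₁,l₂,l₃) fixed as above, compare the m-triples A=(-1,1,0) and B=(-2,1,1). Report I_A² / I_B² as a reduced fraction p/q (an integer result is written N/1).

15/1849

Shared (l₁,l₂,l₃)=(4,3,5): N and (l;000)² cancel in I_A²/I_B².
A: Δ = 2!·6!·4!/13! = 1/180180; Racah Σ t=0..2: t=0:+1/5760 t=1:−1/288 t=2:+1/288 = 1/5760; ⇒ 3j(4 3 5; -1 1 0)² = 1/12012, sgn -1
B: Δ = 2!·6!·4!/13! = 1/180180; Racah Σ t=0..2: t=0:+1/34560 t=1:−1/720 t=2:+1/384 = 43/34560; ⇒ 3j(4 3 5; -2 1 1)² = 1849/180180, sgn +1
I_A²/I_B² = (1/12012)/(1849/180180) = 15/1849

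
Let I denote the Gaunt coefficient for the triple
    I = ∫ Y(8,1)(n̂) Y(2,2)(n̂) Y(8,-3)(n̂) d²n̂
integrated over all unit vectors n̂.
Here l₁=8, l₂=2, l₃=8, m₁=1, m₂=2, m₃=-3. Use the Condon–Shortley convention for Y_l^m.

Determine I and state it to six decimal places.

Checks pass: Σm=0; 18 even; l₃=8∈[6,10].
(2·8+1)(2·2+1)(2·8+1) = 1445
Δ: 2! 14! 2! / 19! → 1/348840
sum: t=0:+1/116121600 t=1:−1/25401600 t=2:+1/116121600 = -1/45158400
3j²(8 2 8; 0 0 0) = Δ·Π!·Σ² = 24/1615  (sign -1)
sum: t=2:+1/174182400 = 1/174182400
3j²(8 2 8; 1 2 -3) = Δ·Π!·Σ² = 77/3876  (sign -1)
combine: 4πI² = 1445·24/1615·77/3876 = 154/361
take √, sign +1: I = 0.18424759

0.184248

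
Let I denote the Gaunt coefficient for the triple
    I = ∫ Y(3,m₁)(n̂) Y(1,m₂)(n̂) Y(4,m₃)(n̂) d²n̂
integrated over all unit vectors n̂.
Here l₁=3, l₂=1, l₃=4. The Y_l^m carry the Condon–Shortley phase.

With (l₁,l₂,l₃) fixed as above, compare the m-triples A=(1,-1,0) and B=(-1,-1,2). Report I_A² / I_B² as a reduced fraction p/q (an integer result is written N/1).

2/5

l's match ⇒ only the (l;m) 3-j factors differ between A and B.
A: triangle coeff Δ(3,1,4) = 1/252; Σ_t [0,0]: t=0:+1/96 = 1/96; (3j)²=1/42 [(3 1 4; 1 -1 0)], sign=+1
B: triangle coeff Δ(3,1,4) = 1/252; Σ_t [0,0]: t=0:+1/96 = 1/96; (3j)²=5/84 [(3 1 4; -1 -1 2)], sign=+1
I_A²/I_B² = (1/42)/(5/84) = 2/5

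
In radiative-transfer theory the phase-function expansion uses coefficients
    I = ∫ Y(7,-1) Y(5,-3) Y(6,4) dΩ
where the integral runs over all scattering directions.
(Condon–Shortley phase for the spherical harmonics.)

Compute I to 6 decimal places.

Rules hold: Σm=0, L=18 even, 2≤6≤12.
N = 15·11·13 = 2145
Δ = 6!·8!·4!/19! = 1/174594420
Racah Σ t=1..5: t=1:−1/4147200 t=2:+1/207360 t=3:−1/82944 t=4:+1/207360 t=5:−1/4147200 = -1/345600
⇒ 3j(7 5 6; 0 0 0)² = 420/46189, sgn -1
Racah Σ t=0..2: t=0:+1/116121600 t=1:−1/3628800 t=2:+1/1658880 = 13/38707200
⇒ 3j(7 5 6; -1 -3 4)² = 39/3553, sgn +1
4πI² = N·(3j₀)²·(3jₘ)² = 245700/1147619
I = -1·√(0.214095/4π) = -0.13052653

-0.130527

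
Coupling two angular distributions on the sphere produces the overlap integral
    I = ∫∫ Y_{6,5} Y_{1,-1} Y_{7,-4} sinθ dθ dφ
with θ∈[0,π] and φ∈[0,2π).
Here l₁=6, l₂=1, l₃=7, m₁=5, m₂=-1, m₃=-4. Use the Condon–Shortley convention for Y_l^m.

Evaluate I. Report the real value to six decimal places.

0.060604

Rules hold: Σm=0, L=14 even, 5≤7≤7.
N = 13·3·15 = 585
Δ = 0!·12!·2!/15! = 1/1365
Racah Σ t=0..0: t=0:+1/518400 = 1/518400
⇒ 3j(6 1 7; 0 0 0)² = 7/195, sgn -1
Racah Σ t=0..0: t=0:+1/79833600 = 1/79833600
⇒ 3j(6 1 7; 5 -1 -4)² = 1/455, sgn -1
4πI² = N·(3j₀)²·(3jₘ)² = 3/65
I = +1·√(0.0461538/4π) = 0.06060368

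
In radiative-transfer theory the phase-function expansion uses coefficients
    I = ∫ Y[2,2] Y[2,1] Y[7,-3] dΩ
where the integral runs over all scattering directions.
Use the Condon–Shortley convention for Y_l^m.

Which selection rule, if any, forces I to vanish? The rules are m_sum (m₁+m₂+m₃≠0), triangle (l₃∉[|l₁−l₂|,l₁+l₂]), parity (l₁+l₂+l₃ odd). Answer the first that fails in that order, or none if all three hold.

triangle

m₁+m₂+m₃ = 2 + 1 − 3 = 0  ✓
triangle: |2−2|=0 ≤ l₃=7 ≤ 2+2=4  ✗
parity: l₁+l₂+l₃ = 11 is odd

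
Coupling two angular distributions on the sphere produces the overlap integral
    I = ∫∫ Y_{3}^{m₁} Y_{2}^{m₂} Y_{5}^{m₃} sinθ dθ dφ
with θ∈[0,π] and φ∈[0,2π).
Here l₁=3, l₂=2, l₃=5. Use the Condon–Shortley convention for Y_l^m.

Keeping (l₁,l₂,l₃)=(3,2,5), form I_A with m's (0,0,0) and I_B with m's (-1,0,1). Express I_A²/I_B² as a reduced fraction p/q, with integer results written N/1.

l's match ⇒ only the (l;m) 3-j factors differ between A and B.
A: triangle coeff Δ(3,2,5) = 1/2310; Σ_t [0,0]: t=0:+1/144 = 1/144; (3j)²=10/231 [(3 2 5; 0 0 0)], sign=-1
B: triangle coeff Δ(3,2,5) = 1/2310; Σ_t [0,0]: t=0:+1/192 = 1/192; (3j)²=3/77 [(3 2 5; -1 0 1)], sign=+1
I_A²/I_B² = (10/231)/(3/77) = 10/9

10/9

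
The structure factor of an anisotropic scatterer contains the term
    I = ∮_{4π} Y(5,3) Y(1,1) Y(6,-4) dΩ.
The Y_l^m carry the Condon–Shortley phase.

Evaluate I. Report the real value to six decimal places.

0.274090

m-sum 0 ✓  L=12 even ✓  4≤6≤6 ✓
Π(2lᵢ+1) = 11×3×13 = 429
triangle coeff Δ(5,1,6) = 1/858
Σ_t [0,0]: t=0:+1/14400 = 1/14400
(3j)²=6/143 [(5 1 6; 0 0 0)], sign=+1
Σ_t [0,0]: t=0:+1/161280 = 1/161280
(3j)²=15/286 [(5 1 6; 3 1 -4)], sign=+1
⇒ 4πI² = 135/143
I = (+1)√(135/143/(4π)) = 0.27409047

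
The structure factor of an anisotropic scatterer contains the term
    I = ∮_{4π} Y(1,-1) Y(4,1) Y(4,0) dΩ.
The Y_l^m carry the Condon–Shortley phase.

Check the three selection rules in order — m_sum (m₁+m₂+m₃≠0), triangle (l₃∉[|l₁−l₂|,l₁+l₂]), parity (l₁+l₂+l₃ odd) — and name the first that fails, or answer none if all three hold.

m₁+m₂+m₃ = -1 + 1 + 0 = 0  ✓
triangle: |1−4|=3 ≤ l₃=4 ≤ 1+4=5  ✓
parity: l₁+l₂+l₃ = 9 is odd  ✗

parity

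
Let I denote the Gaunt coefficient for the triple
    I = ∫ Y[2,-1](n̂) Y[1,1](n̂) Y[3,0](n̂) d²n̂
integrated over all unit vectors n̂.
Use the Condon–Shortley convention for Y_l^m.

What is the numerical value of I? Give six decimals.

0.143048

Checks pass: Σm=0; 6 even; l₃=3∈[1,3].
(2·2+1)(2·1+1)(2·3+1) = 105
Δ: 0! 4! 2! / 7! → 1/105
sum: t=0:+1/4 = 1/4
3j²(2 1 3; 0 0 0) = Δ·Π!·Σ² = 3/35  (sign -1)
sum: t=0:+1/12 = 1/12
3j²(2 1 3; -1 1 0) = Δ·Π!·Σ² = 1/35  (sign -1)
combine: 4πI² = 105·3/35·1/35 = 9/35
take √, sign +1: I = 0.14304817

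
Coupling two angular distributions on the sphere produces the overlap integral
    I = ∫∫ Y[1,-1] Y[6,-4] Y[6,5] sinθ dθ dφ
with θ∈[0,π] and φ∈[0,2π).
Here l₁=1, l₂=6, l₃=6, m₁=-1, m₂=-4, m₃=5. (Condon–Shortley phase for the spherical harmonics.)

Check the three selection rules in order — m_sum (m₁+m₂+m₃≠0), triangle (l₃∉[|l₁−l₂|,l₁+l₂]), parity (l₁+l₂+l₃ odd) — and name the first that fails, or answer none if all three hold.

Σmᵢ = 0  ✓
l₃∈[|l₁−l₂|,l₁+l₂]=[5,7], have l₃=6  ✓
Σlᵢ = 13 ⇒ odd  ✗

parity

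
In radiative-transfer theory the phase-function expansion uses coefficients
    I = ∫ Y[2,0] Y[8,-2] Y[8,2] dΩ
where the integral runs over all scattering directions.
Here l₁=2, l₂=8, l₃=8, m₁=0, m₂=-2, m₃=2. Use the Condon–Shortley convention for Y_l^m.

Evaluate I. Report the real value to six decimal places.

m-sum 0 ✓  L=18 even ✓  6≤8≤10 ✓
Π(2lᵢ+1) = 5×17×17 = 1445
triangle coeff Δ(2,8,8) = 1/348840
Σ_t [0,2]: t=0:+1/116121600 t=1:−1/25401600 t=2:+1/116121600 = -1/45158400
(3j)²=24/1615 [(2 8 8; 0 0 0)], sign=-1
Σ_t [0,2]: t=0:+1/116121600 t=1:−1/43545600 t=2:+1/348364800 = -1/87091200
(3j)²=10/969 [(2 8 8; 0 -2 2)], sign=-1
⇒ 4πI² = 80/361
I = (+1)√(80/361/(4π)) = 0.13279645

0.132796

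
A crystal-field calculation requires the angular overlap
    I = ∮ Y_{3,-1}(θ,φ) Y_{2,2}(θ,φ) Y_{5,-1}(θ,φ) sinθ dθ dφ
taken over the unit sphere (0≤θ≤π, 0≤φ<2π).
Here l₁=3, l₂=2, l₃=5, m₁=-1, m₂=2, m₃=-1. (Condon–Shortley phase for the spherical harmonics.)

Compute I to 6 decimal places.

Rules hold: Σm=0, L=10 even, 1≤5≤5.
N = 7·5·11 = 385
Δ = 0!·6!·4!/11! = 1/2310
Racah Σ t=0..0: t=0:+1/144 = 1/144
⇒ 3j(3 2 5; 0 0 0)² = 10/231, sgn -1
Racah Σ t=0..0: t=0:+1/1152 = 1/1152
⇒ 3j(3 2 5; -1 2 -1)² = 1/154, sgn +1
4πI² = N·(3j₀)²·(3jₘ)² = 25/231
I = -1·√(0.108225/4π) = -0.09280237

-0.092802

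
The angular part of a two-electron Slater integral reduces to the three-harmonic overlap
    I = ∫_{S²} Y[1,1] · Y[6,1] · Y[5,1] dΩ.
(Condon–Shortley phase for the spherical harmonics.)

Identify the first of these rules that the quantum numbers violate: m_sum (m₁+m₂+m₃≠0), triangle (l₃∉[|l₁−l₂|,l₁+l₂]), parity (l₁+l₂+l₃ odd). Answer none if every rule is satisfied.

m_sum

Σmᵢ = 3  ✗
l₃∈[|l₁−l₂|,l₁+l₂]=[5,7], have l₃=5
Σlᵢ = 12 ⇒ even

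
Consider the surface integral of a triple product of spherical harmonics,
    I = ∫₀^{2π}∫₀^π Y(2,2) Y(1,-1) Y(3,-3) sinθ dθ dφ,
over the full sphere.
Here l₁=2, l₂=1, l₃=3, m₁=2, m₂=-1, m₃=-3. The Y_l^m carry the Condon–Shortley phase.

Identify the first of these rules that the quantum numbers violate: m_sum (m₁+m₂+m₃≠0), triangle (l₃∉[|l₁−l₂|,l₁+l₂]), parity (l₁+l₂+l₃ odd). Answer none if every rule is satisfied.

azimuthal sum: 2 − 1 − 3 = -2  ✗
1 ≤ 3 ≤ 3 (triangle on l)
L = 2 + 1 + 3 = 6 (even)

m_sum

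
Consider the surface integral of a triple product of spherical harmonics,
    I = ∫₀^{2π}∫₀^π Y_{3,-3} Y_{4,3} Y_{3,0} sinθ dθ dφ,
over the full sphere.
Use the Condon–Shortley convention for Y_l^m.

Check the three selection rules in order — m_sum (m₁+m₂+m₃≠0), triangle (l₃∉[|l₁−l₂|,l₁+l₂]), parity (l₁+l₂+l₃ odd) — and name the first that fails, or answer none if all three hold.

none

m₁+m₂+m₃ = -3 + 3 + 0 = 0  ✓
triangle: |3−4|=1 ≤ l₃=3 ≤ 3+4=7  ✓
parity: l₁+l₂+l₃ = 10 is even  ✓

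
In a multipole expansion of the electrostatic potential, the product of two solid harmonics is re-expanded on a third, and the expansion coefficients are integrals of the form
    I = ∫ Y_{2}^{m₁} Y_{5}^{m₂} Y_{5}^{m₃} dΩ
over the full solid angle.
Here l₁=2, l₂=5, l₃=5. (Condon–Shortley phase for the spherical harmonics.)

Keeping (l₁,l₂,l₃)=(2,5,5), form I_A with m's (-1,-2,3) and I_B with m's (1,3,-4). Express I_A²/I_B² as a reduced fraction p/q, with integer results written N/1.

l's match ⇒ only the (l;m) 3-j factors differ between A and B.
A: triangle coeff Δ(2,5,5) = 1/38610; Σ_t [1,2]: t=1:−1/2880 t=2:+1/10080 = -1/4032; (3j)²=10/429 [(2 5 5; -1 -2 3)], sign=-1
B: triangle coeff Δ(2,5,5) = 1/38610; Σ_t [0,1]: t=0:+1/80640 t=1:−1/10080 = -1/11520; (3j)²=49/1430 [(2 5 5; 1 3 -4)], sign=+1
I_A²/I_B² = (10/429)/(49/1430) = 100/147

100/147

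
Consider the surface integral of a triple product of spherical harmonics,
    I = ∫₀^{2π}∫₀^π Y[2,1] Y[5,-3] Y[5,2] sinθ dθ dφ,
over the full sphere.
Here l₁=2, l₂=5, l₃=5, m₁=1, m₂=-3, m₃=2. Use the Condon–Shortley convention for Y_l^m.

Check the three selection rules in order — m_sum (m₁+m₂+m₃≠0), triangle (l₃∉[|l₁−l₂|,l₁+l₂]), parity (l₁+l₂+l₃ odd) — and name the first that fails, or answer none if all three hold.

none

m₁+m₂+m₃ = 1 − 3 + 2 = 0  ✓
triangle: |2−5|=3 ≤ l₃=5 ≤ 2+5=7  ✓
parity: l₁+l₂+l₃ = 12 is even  ✓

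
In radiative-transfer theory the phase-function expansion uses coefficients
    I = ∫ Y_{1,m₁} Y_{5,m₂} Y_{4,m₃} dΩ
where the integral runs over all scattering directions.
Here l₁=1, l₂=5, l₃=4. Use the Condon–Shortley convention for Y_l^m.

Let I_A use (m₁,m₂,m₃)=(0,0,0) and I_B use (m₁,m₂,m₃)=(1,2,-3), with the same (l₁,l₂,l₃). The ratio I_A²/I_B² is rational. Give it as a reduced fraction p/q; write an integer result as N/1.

25/3

Same 1,5,4: normalisation and zero-m 3j drop out of the ratio.
A: Δ: 2! 0! 8! / 11! → 1/495; sum: t=1:−1/576 = -1/576; 3j²(1 5 4; 0 0 0) = Δ·Π!·Σ² = 5/99  (sign -1)
B: Δ: 2! 0! 8! / 11! → 1/495; sum: t=0:+1/10080 = 1/10080; 3j²(1 5 4; 1 2 -3) = Δ·Π!·Σ² = 1/165  (sign -1)
I_A²/I_B² = (5/99)/(1/165) = 25/3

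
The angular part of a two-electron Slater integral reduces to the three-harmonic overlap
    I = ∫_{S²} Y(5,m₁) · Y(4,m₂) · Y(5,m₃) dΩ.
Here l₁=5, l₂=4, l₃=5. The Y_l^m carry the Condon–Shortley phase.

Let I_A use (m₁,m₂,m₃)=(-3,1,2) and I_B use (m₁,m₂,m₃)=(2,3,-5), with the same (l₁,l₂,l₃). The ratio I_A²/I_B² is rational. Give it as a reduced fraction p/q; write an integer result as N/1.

5/7

l's match ⇒ only the (l;m) 3-j factors differ between A and B.
A: triangle coeff Δ(5,4,5) = 1/3153150; Σ_t [2,4]: t=2:+1/17280 t=3:−1/2880 t=4:+1/6912 = -1/6912; (3j)²=5/429 [(5 4 5; -3 1 2)], sign=+1
B: triangle coeff Δ(5,4,5) = 1/3153150; Σ_t [3,3]: t=3:−1/103680 = -1/103680; (3j)²=7/429 [(5 4 5; 2 3 -5)], sign=-1
I_A²/I_B² = (5/429)/(7/429) = 5/7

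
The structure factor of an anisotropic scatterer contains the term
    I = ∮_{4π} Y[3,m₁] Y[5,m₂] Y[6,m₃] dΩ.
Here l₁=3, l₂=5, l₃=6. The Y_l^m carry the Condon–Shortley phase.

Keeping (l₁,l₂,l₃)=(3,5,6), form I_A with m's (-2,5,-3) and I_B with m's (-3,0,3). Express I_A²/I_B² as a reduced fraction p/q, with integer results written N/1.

3/14

Same 3,5,6: normalisation and zero-m 3j drop out of the ratio.
A: Δ: 2! 4! 8! / 15! → 1/675675; sum: t=2:+1/483840 = 1/483840; 3j²(3 5 6; -2 5 -3) = Δ·Π!·Σ² = 6/1001  (sign -1)
B: Δ: 2! 4! 8! / 15! → 1/675675; sum: t=2:+1/34560 = 1/34560; 3j²(3 5 6; -3 0 3) = Δ·Π!·Σ² = 4/143  (sign -1)
I_A²/I_B² = (6/1001)/(4/143) = 3/14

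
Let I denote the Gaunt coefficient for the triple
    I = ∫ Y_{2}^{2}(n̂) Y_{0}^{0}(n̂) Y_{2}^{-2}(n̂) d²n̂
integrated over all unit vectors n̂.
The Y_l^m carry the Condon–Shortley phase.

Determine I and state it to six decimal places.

0.282095

Checks pass: Σm=0; 4 even; l₃=2∈[2,2].
(2·2+1)(2·0+1)(2·2+1) = 25
Δ: 0! 4! 0! / 5! → 1/5
sum: t=0:+1/4 = 1/4
3j²(2 0 2; 0 0 0) = Δ·Π!·Σ² = 1/5  (sign +1)
sum: t=0:+1/24 = 1/24
3j²(2 0 2; 2 0 -2) = Δ·Π!·Σ² = 1/5  (sign +1)
combine: 4πI² = 25·1/5·1/5 = 1/1
take √, sign +1: I = 0.28209479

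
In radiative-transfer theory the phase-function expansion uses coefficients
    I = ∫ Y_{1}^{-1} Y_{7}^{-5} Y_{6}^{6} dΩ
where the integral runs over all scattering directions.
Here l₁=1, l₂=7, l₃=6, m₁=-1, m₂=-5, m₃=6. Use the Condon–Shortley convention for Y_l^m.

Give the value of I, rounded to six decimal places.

Rules hold: Σm=0, L=14 even, 6≤6≤8.
N = 3·15·13 = 585
Δ = 2!·0!·12!/15! = 1/1365
Racah Σ t=1..1: t=1:−1/518400 = -1/518400
⇒ 3j(1 7 6; 0 0 0)² = 7/195, sgn -1
Racah Σ t=2..2: t=2:+1/958003200 = 1/958003200
⇒ 3j(1 7 6; -1 -5 6)² = 1/1365, sgn +1
4πI² = N·(3j₀)²·(3jₘ)² = 1/65
I = -1·√(0.0153846/4π) = -0.03498955

-0.034990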